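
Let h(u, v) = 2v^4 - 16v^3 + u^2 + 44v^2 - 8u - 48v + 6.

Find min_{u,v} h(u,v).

-28

h(u,v) separates as P(u) + Q(v) + 6, so its minimum is min P + min Q + 6.
P'(u) = 2u - 8 vanishes at u ∈ {4}; Q'(v) = 8(v - 3)(v - 2)(v - 1) vanishes at v ∈ {1, 2, 3}.
Local minima of P (where P''>0): P(4)=-16. Local minima of Q: Q(1)=-18, Q(3)=-18.
So the global minimum of h is P(4) + Q(1) + 6 = -16 − 18 + 6 = -28, attained at (4, 1).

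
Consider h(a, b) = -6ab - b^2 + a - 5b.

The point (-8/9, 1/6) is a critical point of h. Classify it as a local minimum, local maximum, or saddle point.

The Hessian of h is constant: H = [[0, -6], [-6, -2]].
det(H) = 0·(-2) − (-6)² = -36.
Since det(H) < 0, H is indefinite and the critical point is a saddle point.

saddle point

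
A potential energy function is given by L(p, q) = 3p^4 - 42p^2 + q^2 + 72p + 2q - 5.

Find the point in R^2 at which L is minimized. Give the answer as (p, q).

L(p,q) separates as A(p) + B(q) − 5, so its minimum is min A + min B − 5.
A'(p) = 12(p - 2)(p - 1)(p + 3) vanishes at p ∈ {-3, 1, 2}; B'(q) = 2q + 2 vanishes at q ∈ {-1}.
Local minima of A (where A''>0): A(-3)=-351, A(2)=24. Local minima of B: B(-1)=-1.
So the global minimum of L is A(-3) + B(-1) − 5 = -351 − 1 − 5 = -357, attained at (-3, -1).

(-3, -1)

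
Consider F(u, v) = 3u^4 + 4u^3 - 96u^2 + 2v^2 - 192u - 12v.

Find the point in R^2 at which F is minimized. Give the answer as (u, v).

F(u,v) separates as P(u) + Q(v), so its minimum is min P + min Q.
P'(u) = 12(u - 4)(u + 1)(u + 4) vanishes at u ∈ {-4, -1, 4}; Q'(v) = 4v - 12 vanishes at v ∈ {3}.
Local minima of P (where P''>0): P(-4)=-256, P(4)=-1280. Local minima of Q: Q(3)=-18.
So the global minimum of F is P(4) + Q(3) = -1280 − 18 = -1298, attained at (4, 3).

(4, 3)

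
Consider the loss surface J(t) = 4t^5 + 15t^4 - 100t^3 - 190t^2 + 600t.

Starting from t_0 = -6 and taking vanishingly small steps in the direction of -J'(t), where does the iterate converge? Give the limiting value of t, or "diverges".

diverges

J'(t) = 20(t - 3)(t - 1)(t + 2)(t + 5), so J'(-6) = 5040.
Gradient descent moves in the -J' direction, i.e. t is decreasing.
There is no critical point below t=-6, and J' keeps the same sign, so the iterate runs off to −∞.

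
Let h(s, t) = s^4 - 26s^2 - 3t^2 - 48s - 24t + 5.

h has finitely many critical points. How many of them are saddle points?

h separates as a function of s plus a function of t, so ∇h=0 decouples.
∂h/∂s = 4(s - 4)(s + 1)(s + 3) = 0 at s ∈ {-3, -1, 4}; ∂h/∂t = -6(t + 4) = 0 at t ∈ {-4}.
The Hessian is diagonal: diag(h_ss, h_tt). Second derivatives: h_ss(-3)=56, h_ss(-1)=-40, h_ss(4)=140; h_tt(-4)=-6.
Saddle points occur where the two diagonal entries have opposite signs: (-3, -4), (4, -4). Count: 2.

2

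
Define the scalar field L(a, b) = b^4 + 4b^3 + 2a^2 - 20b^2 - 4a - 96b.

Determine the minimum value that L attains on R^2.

-281

L(a,b) separates as P(a) + Q(b), so its minimum is min P + min Q.
P'(a) = 4a - 4 vanishes at a ∈ {1}; Q'(b) = 4(b - 3)(b + 2)(b + 4) vanishes at b ∈ {-4, -2, 3}.
Local minima of P (where P''>0): P(1)=-2. Local minima of Q: Q(-4)=64, Q(3)=-279.
So the global minimum of L is P(1) + Q(3) = -2 − 279 = -281, attained at (1, 3).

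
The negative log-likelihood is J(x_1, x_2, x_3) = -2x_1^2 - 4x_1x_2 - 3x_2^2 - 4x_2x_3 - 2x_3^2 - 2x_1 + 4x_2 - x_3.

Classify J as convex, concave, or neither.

J is quadratic, so its Hessian is the constant matrix H = [[-4, -4, 0], [-4, -6, -4], [0, -4, -4]].
Leading principal minors: -4, 8, 32.
Neither pattern holds ⇒ H is indefinite ⇒ neither convex nor concave.

neither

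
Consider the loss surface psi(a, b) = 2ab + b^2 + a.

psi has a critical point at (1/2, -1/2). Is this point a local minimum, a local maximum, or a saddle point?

saddle point

The Hessian of psi is constant: H = [[0, 2], [2, 2]].
det(H) = 0·2 − 2² = -4.
Since det(H) < 0, H is indefinite and the critical point is a saddle point.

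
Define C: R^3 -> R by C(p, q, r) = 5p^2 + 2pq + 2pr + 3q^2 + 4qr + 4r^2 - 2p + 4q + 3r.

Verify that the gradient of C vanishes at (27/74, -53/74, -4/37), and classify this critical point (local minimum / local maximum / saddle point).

∇C = (10p + 2q + 2r - 2, 2p + 6q + 4r + 4, 2p + 4q + 8r + 3); substituting (27/74, -53/74, -4/37) gives ∇C = (0, 0, 0), so (27/74, -53/74, -4/37) is indeed a critical point.
The Hessian is constant: H = [[10, 2, 2], [2, 6, 4], [2, 4, 8]].
Leading principal minors: Δ₁ = 10, Δ₂ = 56, Δ₃ = 296.
All leading minors are positive, so H is positive definite: a local minimum.

local minimum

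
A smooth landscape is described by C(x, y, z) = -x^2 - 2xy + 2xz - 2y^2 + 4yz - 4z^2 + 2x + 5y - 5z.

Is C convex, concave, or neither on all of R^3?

C is quadratic, so its Hessian is the constant matrix H = [[-2, -2, 2], [-2, -4, 4], [2, 4, -8]].
Leading principal minors: -2, 4, -16.
Signs alternate −, +, − ⇒ H ≺ 0 ⇒ concave.

concave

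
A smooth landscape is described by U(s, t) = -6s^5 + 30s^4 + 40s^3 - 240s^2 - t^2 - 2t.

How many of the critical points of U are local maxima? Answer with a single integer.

U separates as a function of s plus a function of t, so ∇U=0 decouples.
∂U/∂s = -30s(s - 4)(s - 2)(s + 2) = 0 at s ∈ {-2, 0, 2, 4}; ∂U/∂t = -2(t + 1) = 0 at t ∈ {-1}.
The Hessian is diagonal: diag(U_ss, U_tt). Second derivatives: U_ss(-2)=1440, U_ss(0)=-480, U_ss(2)=480, U_ss(4)=-1440; U_tt(-1)=-2.
Local maxima occur where both diagonal entries negative: (0, -1), (4, -1). Count: 2.

2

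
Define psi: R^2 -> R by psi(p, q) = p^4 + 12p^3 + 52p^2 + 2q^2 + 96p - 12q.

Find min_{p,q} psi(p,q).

psi(p,q) separates as A(p) + B(q), so its minimum is min A + min B.
A'(p) = 4(p + 2)(p + 3)(p + 4) vanishes at p ∈ {-4, -3, -2}; B'(q) = 4q - 12 vanishes at q ∈ {3}.
Local minima of A (where A''>0): A(-4)=-64, A(-2)=-64. Local minima of B: B(3)=-18.
So the global minimum of psi is A(-4) + B(3) = -64 − 18 = -82, attained at (-4, 3).

-82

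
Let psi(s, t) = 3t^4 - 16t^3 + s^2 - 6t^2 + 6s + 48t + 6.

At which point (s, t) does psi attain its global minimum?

psi(s,t) separates as P(s) + Q(t) + 6, so its minimum is min P + min Q + 6.
P'(s) = 2s + 6 vanishes at s ∈ {-3}; Q'(t) = 12(t - 4)(t - 1)(t + 1) vanishes at t ∈ {-1, 1, 4}.
Local minima of P (where P''>0): P(-3)=-9. Local minima of Q: Q(-1)=-35, Q(4)=-160.
So the global minimum of psi is P(-3) + Q(4) + 6 = -9 − 160 + 6 = -163, attained at (-3, 4).

(-3, 4)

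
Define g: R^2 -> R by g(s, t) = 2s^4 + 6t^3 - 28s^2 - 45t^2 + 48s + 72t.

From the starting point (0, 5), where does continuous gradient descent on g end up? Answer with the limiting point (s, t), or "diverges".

(-3, 4)

g is separable, so gradient descent decouples: s follows -∂g/∂s, t follows -∂g/∂t.
∂g/∂s = 8(s - 2)(s - 1)(s + 3); at s=0 this is 48, so s decreases.
∂g/∂t = 18(t - 4)(t - 1); at t=5 this is 72, so t decreases.
s converges to its nearest critical value -3 (a local min of the s-part); t converges to 4. The iterate converges to (-3, 4).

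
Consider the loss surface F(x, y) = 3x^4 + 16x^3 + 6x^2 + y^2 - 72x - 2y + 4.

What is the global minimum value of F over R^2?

F(x,y) separates as P(x) + Q(y) + 4, so its minimum is min P + min Q + 4.
P'(x) = 12(x - 1)(x + 2)(x + 3) vanishes at x ∈ {-3, -2, 1}; Q'(y) = 2y - 2 vanishes at y ∈ {1}.
Local minima of P (where P''>0): P(-3)=81, P(1)=-47. Local minima of Q: Q(1)=-1.
So the global minimum of F is P(1) + Q(1) + 4 = -47 − 1 + 4 = -44, attained at (1, 1).

-44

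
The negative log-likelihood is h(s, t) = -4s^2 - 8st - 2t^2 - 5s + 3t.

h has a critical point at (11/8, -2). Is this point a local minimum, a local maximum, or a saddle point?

saddle point

The Hessian of h is constant: H = [[-8, -8], [-8, -4]].
det(H) = (-8)·(-4) − (-8)² = -32.
Since det(H) < 0, H is indefinite and the critical point is a saddle point.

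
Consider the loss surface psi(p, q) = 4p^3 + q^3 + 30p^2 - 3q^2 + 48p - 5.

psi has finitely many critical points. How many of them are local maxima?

psi separates as a function of p plus a function of q, so ∇psi=0 decouples.
∂psi/∂p = 12(p + 1)(p + 4) = 0 at p ∈ {-4, -1}; ∂psi/∂q = 3q(q - 2) = 0 at q ∈ {0, 2}.
The Hessian is diagonal: diag(psi_pp, psi_qq). Second derivatives: psi_pp(-4)=-36, psi_pp(-1)=36; psi_qq(0)=-6, psi_qq(2)=6.
Local maxima occur where both diagonal entries negative: (-4, 0). Count: 1.

1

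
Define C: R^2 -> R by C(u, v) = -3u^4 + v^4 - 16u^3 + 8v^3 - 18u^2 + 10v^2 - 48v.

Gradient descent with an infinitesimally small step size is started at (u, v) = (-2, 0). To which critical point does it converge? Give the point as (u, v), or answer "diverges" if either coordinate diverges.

C is separable, so gradient descent decouples: u follows -∂C/∂u, v follows -∂C/∂v.
∂C/∂u = -12u(u + 1)(u + 3); at u=-2 this is -24, so u increases.
∂C/∂v = 4(v - 1)(v + 3)(v + 4); at v=0 this is -48, so v increases.
u converges to its nearest critical value -1 (a local min of the u-part); v converges to 1. The iterate converges to (-1, 1).

(-1, 1)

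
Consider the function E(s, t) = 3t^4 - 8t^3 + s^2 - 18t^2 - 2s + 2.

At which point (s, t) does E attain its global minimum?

(1, 3)

E(s,t) separates as P(s) + Q(t) + 2, so its minimum is min P + min Q + 2.
P'(s) = 2s - 2 vanishes at s ∈ {1}; Q'(t) = 12t(t - 3)(t + 1) vanishes at t ∈ {-1, 0, 3}.
Local minima of P (where P''>0): P(1)=-1. Local minima of Q: Q(-1)=-7, Q(3)=-135.
So the global minimum of E is P(1) + Q(3) + 2 = -1 − 135 + 2 = -134, attained at (1, 3).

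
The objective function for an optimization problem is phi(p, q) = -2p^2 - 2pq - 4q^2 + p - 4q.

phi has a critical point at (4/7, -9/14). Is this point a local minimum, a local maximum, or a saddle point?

The Hessian of phi is constant: H = [[-4, -2], [-2, -8]].
det(H) = (-4)·(-8) − (-2)² = 28.
det(H) > 0 and tr(H) = -12 < 0, so H is negative definite and the point is a local maximum.

local maximum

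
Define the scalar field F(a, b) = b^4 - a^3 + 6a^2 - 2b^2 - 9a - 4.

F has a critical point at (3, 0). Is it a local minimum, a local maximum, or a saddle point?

The mixed partial ∂²F/∂a∂b is 0, so the Hessian at any point is diag(F_aa, F_bb) = diag(6(-a + 2), 4(3b^2 - 1)).
At (3, 0): H = diag(-6, -4).
Both eigenvalues are negative, so H is negative definite: a local maximum.

local maximum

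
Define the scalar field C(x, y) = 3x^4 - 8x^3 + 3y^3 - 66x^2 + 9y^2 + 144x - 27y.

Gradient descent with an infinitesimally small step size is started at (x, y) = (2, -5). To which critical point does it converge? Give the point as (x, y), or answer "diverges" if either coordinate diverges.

C is separable, so gradient descent decouples: x follows -∂C/∂x, y follows -∂C/∂y.
∂C/∂x = 12(x - 4)(x - 1)(x + 3); at x=2 this is -120, so x increases.
∂C/∂y = 9(y - 1)(y + 3); at y=-5 this is 108, so y decreases.
The y-coordinate has no critical point in that direction and runs off to infinity.

diverges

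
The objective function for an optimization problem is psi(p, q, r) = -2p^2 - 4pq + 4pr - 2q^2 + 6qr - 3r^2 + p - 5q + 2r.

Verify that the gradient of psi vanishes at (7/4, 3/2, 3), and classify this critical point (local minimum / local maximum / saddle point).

saddle point

∇psi = (-4p - 4q + 4r + 1, -4p - 4q + 6r - 5, 4p + 6q - 6r + 2); substituting (7/4, 3/2, 3) gives ∇psi = (0, 0, 0), so (7/4, 3/2, 3) is indeed a critical point.
The Hessian is constant: H = [[-4, -4, 4], [-4, -4, 6], [4, 6, -6]].
Leading principal minors: Δ₁ = -4, Δ₂ = 0, Δ₃ = 16.
The minors fit neither the all-positive nor the alternating-sign pattern, so H is indefinite: a saddle point.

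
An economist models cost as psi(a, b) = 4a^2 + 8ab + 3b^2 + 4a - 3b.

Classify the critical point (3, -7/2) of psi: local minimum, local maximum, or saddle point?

The Hessian of psi is constant: H = [[8, 8], [8, 6]].
det(H) = 8·6 − 8² = -16.
Since det(H) < 0, H is indefinite and the critical point is a saddle point.

saddle point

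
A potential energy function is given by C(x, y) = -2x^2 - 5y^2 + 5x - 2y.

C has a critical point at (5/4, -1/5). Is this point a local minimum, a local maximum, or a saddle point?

local maximum

The Hessian of C is constant: H = [[-4, 0], [0, -10]].
det(H) = (-4)·(-10) − 0² = 40.
det(H) > 0 and tr(H) = -14 < 0, so H is negative definite and the point is a local maximum.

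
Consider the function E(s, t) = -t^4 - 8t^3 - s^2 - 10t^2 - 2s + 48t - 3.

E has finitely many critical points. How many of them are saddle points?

1

E separates as a function of s plus a function of t, so ∇E=0 decouples.
∂E/∂s = -2(s + 1) = 0 at s ∈ {-1}; ∂E/∂t = -4(t - 1)(t + 3)(t + 4) = 0 at t ∈ {-4, -3, 1}.
The Hessian is diagonal: diag(E_ss, E_tt). Second derivatives: E_ss(-1)=-2; E_tt(-4)=-20, E_tt(-3)=16, E_tt(1)=-80.
Saddle points occur where the two diagonal entries have opposite signs: (-1, -3). Count: 1.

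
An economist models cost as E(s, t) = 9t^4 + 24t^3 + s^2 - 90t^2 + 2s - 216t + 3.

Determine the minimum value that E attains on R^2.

E(s,t) separates as P(s) + Q(t) + 3, so its minimum is min P + min Q + 3.
P'(s) = 2s + 2 vanishes at s ∈ {-1}; Q'(t) = 36(t - 2)(t + 1)(t + 3) vanishes at t ∈ {-3, -1, 2}.
Local minima of P (where P''>0): P(-1)=-1. Local minima of Q: Q(-3)=-81, Q(2)=-456.
So the global minimum of E is P(-1) + Q(2) + 3 = -1 − 456 + 3 = -454, attained at (-1, 2).

-454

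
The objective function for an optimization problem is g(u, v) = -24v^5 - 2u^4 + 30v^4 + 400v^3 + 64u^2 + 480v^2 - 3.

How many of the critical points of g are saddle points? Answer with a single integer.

g separates as a function of u plus a function of v, so ∇g=0 decouples.
∂g/∂u = -8u(u - 4)(u + 4) = 0 at u ∈ {-4, 0, 4}; ∂g/∂v = -120v(v - 4)(v + 1)(v + 2) = 0 at v ∈ {-2, -1, 0, 4}.
The Hessian is diagonal: diag(g_uu, g_vv). Second derivatives: g_uu(-4)=-256, g_uu(0)=128, g_uu(4)=-256; g_vv(-2)=1440, g_vv(-1)=-600, g_vv(0)=960, g_vv(4)=-14400.
Saddle points occur where the two diagonal entries have opposite signs: (-4, -2), (-4, 0), (0, -1), (0, 4), (4, -2), (4, 0). Count: 6.

6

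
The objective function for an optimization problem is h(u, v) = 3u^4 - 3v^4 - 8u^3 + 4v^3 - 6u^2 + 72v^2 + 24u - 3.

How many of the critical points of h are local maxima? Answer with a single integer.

2

h separates as a function of u plus a function of v, so ∇h=0 decouples.
∂h/∂u = 12(u - 2)(u - 1)(u + 1) = 0 at u ∈ {-1, 1, 2}; ∂h/∂v = -12v(v - 4)(v + 3) = 0 at v ∈ {-3, 0, 4}.
The Hessian is diagonal: diag(h_uu, h_vv). Second derivatives: h_uu(-1)=72, h_uu(1)=-24, h_uu(2)=36; h_vv(-3)=-252, h_vv(0)=144, h_vv(4)=-336.
Local maxima occur where both diagonal entries negative: (1, -3), (1, 4). Count: 2.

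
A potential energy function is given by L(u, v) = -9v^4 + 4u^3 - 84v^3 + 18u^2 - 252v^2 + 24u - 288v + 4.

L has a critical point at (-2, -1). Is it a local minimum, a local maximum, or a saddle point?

The mixed partial ∂²L/∂u∂v is 0, so the Hessian at any point is diag(L_uu, L_vv) = diag(12(2u + 3), -36(3v^2 + 14v + 14)).
At (-2, -1): H = diag(-12, -108).
Both eigenvalues are negative, so H is negative definite: a local maximum.

local maximum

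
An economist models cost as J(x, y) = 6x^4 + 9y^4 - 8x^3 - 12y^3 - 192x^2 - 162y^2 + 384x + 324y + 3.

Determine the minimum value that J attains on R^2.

-3934

J(x,y) separates as P(x) + Q(y) + 3, so its minimum is min P + min Q + 3.
P'(x) = 24(x - 4)(x - 1)(x + 4) vanishes at x ∈ {-4, 1, 4}; Q'(y) = 36(y - 3)(y - 1)(y + 3) vanishes at y ∈ {-3, 1, 3}.
Local minima of P (where P''>0): P(-4)=-2560, P(4)=-512. Local minima of Q: Q(-3)=-1377, Q(3)=-81.
So the global minimum of J is P(-4) + Q(-3) + 3 = -2560 − 1377 + 3 = -3934, attained at (-4, -3).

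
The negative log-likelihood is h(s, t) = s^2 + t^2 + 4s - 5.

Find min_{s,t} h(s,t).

h(s,t) separates as P(s) + Q(t) − 5, so its minimum is min P + min Q − 5.
P'(s) = 2s + 4 vanishes at s ∈ {-2}; Q'(t) = 2t vanishes at t ∈ {0}.
Local minima of P (where P''>0): P(-2)=-4. Local minima of Q: Q(0)=0.
So the global minimum of h is P(-2) + Q(0) − 5 = -4 + 0 − 5 = -9, attained at (-2, 0).

-9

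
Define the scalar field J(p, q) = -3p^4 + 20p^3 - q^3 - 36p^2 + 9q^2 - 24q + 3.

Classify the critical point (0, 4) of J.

The mixed partial ∂²J/∂p∂q is 0, so the Hessian at any point is diag(J_pp, J_qq) = diag(12(-3p^2 + 10p - 6), 6(-q + 3)).
At (0, 4): H = diag(-72, -6).
Both eigenvalues are negative, so H is negative definite: a local maximum.

local maximum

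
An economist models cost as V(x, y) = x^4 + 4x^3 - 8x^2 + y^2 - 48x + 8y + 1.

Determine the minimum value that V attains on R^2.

-95

V(x,y) separates as P(x) + Q(y) + 1, so its minimum is min P + min Q + 1.
P'(x) = 4(x - 2)(x + 2)(x + 3) vanishes at x ∈ {-3, -2, 2}; Q'(y) = 2y + 8 vanishes at y ∈ {-4}.
Local minima of P (where P''>0): P(-3)=45, P(2)=-80. Local minima of Q: Q(-4)=-16.
So the global minimum of V is P(2) + Q(-4) + 1 = -80 − 16 + 1 = -95, attained at (2, -4).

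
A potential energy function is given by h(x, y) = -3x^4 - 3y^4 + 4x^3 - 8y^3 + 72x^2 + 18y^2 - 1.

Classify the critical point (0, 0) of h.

local minimum

The mixed partial ∂²h/∂x∂y is 0, so the Hessian at any point is diag(h_xx, h_yy) = diag(12(-3x^2 + 2x + 12), 12(-3y^2 - 4y + 3)).
At (0, 0): H = diag(144, 36).
Both eigenvalues are positive, so H is positive definite: a local minimum.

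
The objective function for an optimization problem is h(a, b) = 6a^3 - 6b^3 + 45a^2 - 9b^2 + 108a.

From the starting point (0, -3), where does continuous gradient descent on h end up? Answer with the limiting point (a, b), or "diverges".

h is separable, so gradient descent decouples: a follows -∂h/∂a, b follows -∂h/∂b.
∂h/∂a = 18(a + 2)(a + 3); at a=0 this is 108, so a decreases.
∂h/∂b = -18b(b + 1); at b=-3 this is -108, so b increases.
a converges to its nearest critical value -2 (a local min of the a-part); b converges to -1. The iterate converges to (-2, -1).

(-2, -1)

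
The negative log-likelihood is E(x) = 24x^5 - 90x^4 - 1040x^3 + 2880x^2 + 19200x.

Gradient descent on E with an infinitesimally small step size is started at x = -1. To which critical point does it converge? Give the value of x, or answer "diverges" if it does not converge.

E'(x) = 120(x - 5)(x - 4)(x + 2)(x + 4), so E'(-1) = 10800.
Gradient descent moves in the -E' direction, i.e. x is decreasing.
The nearest critical point in that direction is x = -2, where E'' = 10080 > 0 (a local minimum). The iterate converges there.

-2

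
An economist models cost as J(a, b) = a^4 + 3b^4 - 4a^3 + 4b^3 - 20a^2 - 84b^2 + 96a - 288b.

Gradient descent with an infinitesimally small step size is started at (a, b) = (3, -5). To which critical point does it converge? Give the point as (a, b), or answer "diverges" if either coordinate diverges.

J is separable, so gradient descent decouples: a follows -∂J/∂a, b follows -∂J/∂b.
∂J/∂a = 4(a - 4)(a - 2)(a + 3); at a=3 this is -24, so a increases.
∂J/∂b = 12(b - 4)(b + 2)(b + 3); at b=-5 this is -648, so b increases.
a converges to its nearest critical value 4 (a local min of the a-part); b converges to -3. The iterate converges to (4, -3).

(4, -3)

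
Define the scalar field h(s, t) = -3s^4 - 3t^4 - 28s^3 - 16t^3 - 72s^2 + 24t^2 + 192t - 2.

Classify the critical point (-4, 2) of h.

local maximum

The mixed partial ∂²h/∂s∂t is 0, so the Hessian at any point is diag(h_ss, h_tt) = diag(-12(3s^2 + 14s + 12), 12(-3t^2 - 8t + 4)).
At (-4, 2): H = diag(-48, -288).
Both eigenvalues are negative, so H is negative definite: a local maximum.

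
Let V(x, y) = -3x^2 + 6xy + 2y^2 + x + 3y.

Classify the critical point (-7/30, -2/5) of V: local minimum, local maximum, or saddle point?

The Hessian of V is constant: H = [[-6, 6], [6, 4]].
det(H) = (-6)·4 − 6² = -60.
Since det(H) < 0, H is indefinite and the critical point is a saddle point.

saddle point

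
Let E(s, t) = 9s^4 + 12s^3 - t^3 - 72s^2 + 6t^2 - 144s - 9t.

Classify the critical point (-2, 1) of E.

local minimum

The mixed partial ∂²E/∂s∂t is 0, so the Hessian at any point is diag(E_ss, E_tt) = diag(36(3s^2 + 2s - 4), 6(-t + 2)).
At (-2, 1): H = diag(144, 6).
Both eigenvalues are positive, so H is positive definite: a local minimum.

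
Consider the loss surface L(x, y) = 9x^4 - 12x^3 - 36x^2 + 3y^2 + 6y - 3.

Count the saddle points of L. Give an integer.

1

L separates as a function of x plus a function of y, so ∇L=0 decouples.
∂L/∂x = 36x(x - 2)(x + 1) = 0 at x ∈ {-1, 0, 2}; ∂L/∂y = 6(y + 1) = 0 at y ∈ {-1}.
The Hessian is diagonal: diag(L_xx, L_yy). Second derivatives: L_xx(-1)=108, L_xx(0)=-72, L_xx(2)=216; L_yy(-1)=6.
Saddle points occur where the two diagonal entries have opposite signs: (0, -1). Count: 1.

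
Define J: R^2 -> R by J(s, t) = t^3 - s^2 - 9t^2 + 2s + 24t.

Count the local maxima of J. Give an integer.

J separates as a function of s plus a function of t, so ∇J=0 decouples.
∂J/∂s = -2(s - 1) = 0 at s ∈ {1}; ∂J/∂t = 3(t - 4)(t - 2) = 0 at t ∈ {2, 4}.
The Hessian is diagonal: diag(J_ss, J_tt). Second derivatives: J_ss(1)=-2; J_tt(2)=-6, J_tt(4)=6.
Local maxima occur where both diagonal entries negative: (1, 2). Count: 1.

1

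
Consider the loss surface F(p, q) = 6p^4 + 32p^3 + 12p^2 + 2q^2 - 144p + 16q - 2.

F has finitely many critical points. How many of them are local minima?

2

F separates as a function of p plus a function of q, so ∇F=0 decouples.
∂F/∂p = 24(p - 1)(p + 2)(p + 3) = 0 at p ∈ {-3, -2, 1}; ∂F/∂q = 4(q + 4) = 0 at q ∈ {-4}.
The Hessian is diagonal: diag(F_pp, F_qq). Second derivatives: F_pp(-3)=96, F_pp(-2)=-72, F_pp(1)=288; F_qq(-4)=4.
Local minima occur where both diagonal entries positive: (-3, -4), (1, -4). Count: 2.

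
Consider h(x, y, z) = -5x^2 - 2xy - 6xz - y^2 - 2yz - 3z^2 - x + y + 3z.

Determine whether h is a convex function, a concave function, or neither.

concave

h is quadratic, so its Hessian is the constant matrix H = [[-10, -2, -6], [-2, -2, -2], [-6, -2, -6]].
Leading principal minors: -10, 16, -32.
Signs alternate −, +, − ⇒ H ≺ 0 ⇒ concave.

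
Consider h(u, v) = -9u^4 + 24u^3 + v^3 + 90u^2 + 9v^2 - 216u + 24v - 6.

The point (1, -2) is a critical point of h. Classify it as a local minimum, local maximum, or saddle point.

local minimum

The mixed partial ∂²h/∂u∂v is 0, so the Hessian at any point is diag(h_uu, h_vv) = diag(36(-3u^2 + 4u + 5), 6(v + 3)).
At (1, -2): H = diag(216, 6).
Both eigenvalues are positive, so H is positive definite: a local minimum.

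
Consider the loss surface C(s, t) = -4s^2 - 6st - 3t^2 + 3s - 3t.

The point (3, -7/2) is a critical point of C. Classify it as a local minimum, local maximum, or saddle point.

local maximum

The Hessian of C is constant: H = [[-8, -6], [-6, -6]].
det(H) = (-8)·(-6) − (-6)² = 12.
det(H) > 0 and tr(H) = -14 < 0, so H is negative definite and the point is a local maximum.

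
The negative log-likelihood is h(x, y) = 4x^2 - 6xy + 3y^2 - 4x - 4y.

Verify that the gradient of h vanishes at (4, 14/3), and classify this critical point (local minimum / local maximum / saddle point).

∇h = (8x - 6y - 4, -6x + 6y - 4); substituting (4, 14/3) gives ∇h = (0, 0), so (4, 14/3) is indeed a critical point.
The Hessian of h is constant: H = [[8, -6], [-6, 6]].
det(H) = 8·6 − (-6)² = 12.
det(H) > 0 and tr(H) = 14 > 0, so H is positive definite and the point is a local minimum.

local minimum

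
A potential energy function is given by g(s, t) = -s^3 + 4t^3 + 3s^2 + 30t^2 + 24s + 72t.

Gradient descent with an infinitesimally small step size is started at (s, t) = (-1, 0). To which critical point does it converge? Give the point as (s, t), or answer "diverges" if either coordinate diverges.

g is separable, so gradient descent decouples: s follows -∂g/∂s, t follows -∂g/∂t.
∂g/∂s = -3(s - 4)(s + 2); at s=-1 this is 15, so s decreases.
∂g/∂t = 12(t + 2)(t + 3); at t=0 this is 72, so t decreases.
s converges to its nearest critical value -2 (a local min of the s-part); t converges to -2. The iterate converges to (-2, -2).

(-2, -2)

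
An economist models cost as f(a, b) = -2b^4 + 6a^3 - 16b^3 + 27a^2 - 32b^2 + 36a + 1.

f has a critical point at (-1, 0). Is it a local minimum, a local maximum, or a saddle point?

The mixed partial ∂²f/∂a∂b is 0, so the Hessian at any point is diag(f_aa, f_bb) = diag(18(2a + 3), -8(3b^2 + 12b + 8)).
At (-1, 0): H = diag(18, -64).
The eigenvalues have opposite signs, so H is indefinite: a saddle point.

saddle point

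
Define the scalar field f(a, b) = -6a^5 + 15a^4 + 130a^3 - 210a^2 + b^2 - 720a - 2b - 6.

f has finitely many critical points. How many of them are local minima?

2

f separates as a function of a plus a function of b, so ∇f=0 decouples.
∂f/∂a = -30(a - 4)(a - 2)(a + 1)(a + 3) = 0 at a ∈ {-3, -1, 2, 4}; ∂f/∂b = 2(b - 1) = 0 at b ∈ {1}.
The Hessian is diagonal: diag(f_aa, f_bb). Second derivatives: f_aa(-3)=2100, f_aa(-1)=-900, f_aa(2)=900, f_aa(4)=-2100; f_bb(1)=2.
Local minima occur where both diagonal entries positive: (-3, 1), (2, 1). Count: 2.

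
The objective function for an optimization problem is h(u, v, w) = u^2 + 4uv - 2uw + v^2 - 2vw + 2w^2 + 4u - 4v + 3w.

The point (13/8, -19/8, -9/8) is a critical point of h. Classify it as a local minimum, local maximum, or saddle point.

saddle point

The Hessian is constant: H = [[2, 4, -2], [4, 2, -2], [-2, -2, 4]].
Leading principal minors: Δ₁ = 2, Δ₂ = -12, Δ₃ = -32.
The minors fit neither the all-positive nor the alternating-sign pattern, so H is indefinite: a saddle point.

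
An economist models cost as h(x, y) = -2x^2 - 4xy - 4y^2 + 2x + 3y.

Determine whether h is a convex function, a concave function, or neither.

h is quadratic, so its Hessian is the constant matrix H = [[-4, -4], [-4, -8]].
det(H) = 16, tr(H) = -12.
det(H) > 0 and tr(H) < 0, so H is negative definite everywhere: concave.

concave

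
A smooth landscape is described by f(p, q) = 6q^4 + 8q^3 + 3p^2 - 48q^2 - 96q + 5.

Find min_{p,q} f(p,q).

-219

f(p,q) separates as A(p) + B(q) + 5, so its minimum is min A + min B + 5.
A'(p) = 6p vanishes at p ∈ {0}; B'(q) = 24(q - 2)(q + 1)(q + 2) vanishes at q ∈ {-2, -1, 2}.
Local minima of A (where A''>0): A(0)=0. Local minima of B: B(-2)=32, B(2)=-224.
So the global minimum of f is A(0) + B(2) + 5 = 0 − 224 + 5 = -219, attained at (0, 2).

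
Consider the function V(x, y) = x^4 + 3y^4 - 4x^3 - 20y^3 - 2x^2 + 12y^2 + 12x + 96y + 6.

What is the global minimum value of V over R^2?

V(x,y) separates as P(x) + Q(y) + 6, so its minimum is min P + min Q + 6.
P'(x) = 4(x - 3)(x - 1)(x + 1) vanishes at x ∈ {-1, 1, 3}; Q'(y) = 12(y - 4)(y - 2)(y + 1) vanishes at y ∈ {-1, 2, 4}.
Local minima of P (where P''>0): P(-1)=-9, P(3)=-9. Local minima of Q: Q(-1)=-61, Q(4)=64.
So the global minimum of V is P(-1) + Q(-1) + 6 = -9 − 61 + 6 = -64, attained at (-1, -1).

-64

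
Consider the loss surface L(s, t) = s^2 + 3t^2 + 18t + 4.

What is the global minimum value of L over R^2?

-23

L(s,t) separates as P(s) + Q(t) + 4, so its minimum is min P + min Q + 4.
P'(s) = 2s vanishes at s ∈ {0}; Q'(t) = 6(t + 3) vanishes at t ∈ {-3}.
Local minima of P (where P''>0): P(0)=0. Local minima of Q: Q(-3)=-27.
So the global minimum of L is P(0) + Q(-3) + 4 = 0 − 27 + 4 = -23, attained at (0, -3).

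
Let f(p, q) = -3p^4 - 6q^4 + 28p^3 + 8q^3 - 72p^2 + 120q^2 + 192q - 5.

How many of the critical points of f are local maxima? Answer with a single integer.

f separates as a function of p plus a function of q, so ∇f=0 decouples.
∂f/∂p = -12p(p - 4)(p - 3) = 0 at p ∈ {0, 3, 4}; ∂f/∂q = -24(q - 4)(q + 1)(q + 2) = 0 at q ∈ {-2, -1, 4}.
The Hessian is diagonal: diag(f_pp, f_qq). Second derivatives: f_pp(0)=-144, f_pp(3)=36, f_pp(4)=-48; f_qq(-2)=-144, f_qq(-1)=120, f_qq(4)=-720.
Local maxima occur where both diagonal entries negative: (0, -2), (0, 4), (4, -2), (4, 4). Count: 4.

4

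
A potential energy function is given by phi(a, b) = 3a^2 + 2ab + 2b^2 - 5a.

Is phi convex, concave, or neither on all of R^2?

phi is quadratic, so its Hessian is the constant matrix H = [[6, 2], [2, 4]].
det(H) = 20, tr(H) = 10.
det(H) > 0 and tr(H) > 0, so H is positive definite everywhere: convex.

convex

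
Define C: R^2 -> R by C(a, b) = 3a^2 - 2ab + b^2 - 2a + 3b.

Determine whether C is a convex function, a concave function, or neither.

convex

C is quadratic, so its Hessian is the constant matrix H = [[6, -2], [-2, 2]].
det(H) = 8, tr(H) = 8.
det(H) > 0 and tr(H) > 0, so H is positive definite everywhere: convex.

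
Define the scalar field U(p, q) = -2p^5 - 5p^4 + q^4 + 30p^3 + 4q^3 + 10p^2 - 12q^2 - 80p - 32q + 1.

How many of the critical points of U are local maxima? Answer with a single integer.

U separates as a function of p plus a function of q, so ∇U=0 decouples.
∂U/∂p = -10(p - 2)(p - 1)(p + 1)(p + 4) = 0 at p ∈ {-4, -1, 1, 2}; ∂U/∂q = 4(q - 2)(q + 1)(q + 4) = 0 at q ∈ {-4, -1, 2}.
The Hessian is diagonal: diag(U_pp, U_qq). Second derivatives: U_pp(-4)=900, U_pp(-1)=-180, U_pp(1)=100, U_pp(2)=-180; U_qq(-4)=72, U_qq(-1)=-36, U_qq(2)=72.
Local maxima occur where both diagonal entries negative: (-1, -1), (2, -1). Count: 2.

2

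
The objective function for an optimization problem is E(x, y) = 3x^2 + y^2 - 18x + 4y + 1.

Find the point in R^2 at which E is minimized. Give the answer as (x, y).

E(x,y) separates as P(x) + Q(y) + 1, so its minimum is min P + min Q + 1.
P'(x) = 6x - 18 vanishes at x ∈ {3}; Q'(y) = 2y + 4 vanishes at y ∈ {-2}.
Local minima of P (where P''>0): P(3)=-27. Local minima of Q: Q(-2)=-4.
So the global minimum of E is P(3) + Q(-2) + 1 = -27 − 4 + 1 = -30, attained at (3, -2).

(3, -2)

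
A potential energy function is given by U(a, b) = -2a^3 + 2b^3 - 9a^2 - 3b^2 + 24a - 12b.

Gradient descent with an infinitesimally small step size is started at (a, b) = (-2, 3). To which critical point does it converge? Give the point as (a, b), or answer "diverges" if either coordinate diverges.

(-4, 2)

U is separable, so gradient descent decouples: a follows -∂U/∂a, b follows -∂U/∂b.
∂U/∂a = -6(a - 1)(a + 4); at a=-2 this is 36, so a decreases.
∂U/∂b = 6(b - 2)(b + 1); at b=3 this is 24, so b decreases.
a converges to its nearest critical value -4 (a local min of the a-part); b converges to 2. The iterate converges to (-4, 2).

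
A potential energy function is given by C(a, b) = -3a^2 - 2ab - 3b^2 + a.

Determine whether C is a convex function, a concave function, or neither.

C is quadratic, so its Hessian is the constant matrix H = [[-6, -2], [-2, -6]].
det(H) = 32, tr(H) = -12.
det(H) > 0 and tr(H) < 0, so H is negative definite everywhere: concave.

concave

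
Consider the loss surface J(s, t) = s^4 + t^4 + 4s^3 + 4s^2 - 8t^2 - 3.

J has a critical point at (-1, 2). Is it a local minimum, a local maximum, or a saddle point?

The mixed partial ∂²J/∂s∂t is 0, so the Hessian at any point is diag(J_ss, J_tt) = diag(4(3s^2 + 6s + 2), 4(3t^2 - 4)).
At (-1, 2): H = diag(-4, 32).
The eigenvalues have opposite signs, so H is indefinite: a saddle point.

saddle point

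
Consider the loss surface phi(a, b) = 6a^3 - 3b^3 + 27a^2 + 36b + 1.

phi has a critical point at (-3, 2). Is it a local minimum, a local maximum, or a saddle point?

The mixed partial ∂²phi/∂a∂b is 0, so the Hessian at any point is diag(phi_aa, phi_bb) = diag(18(2a + 3), -18b).
At (-3, 2): H = diag(-54, -36).
Both eigenvalues are negative, so H is negative definite: a local maximum.

local maximum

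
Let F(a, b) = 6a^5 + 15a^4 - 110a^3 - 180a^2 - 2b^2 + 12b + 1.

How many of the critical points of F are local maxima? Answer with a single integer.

F separates as a function of a plus a function of b, so ∇F=0 decouples.
∂F/∂a = 30a(a - 3)(a + 1)(a + 4) = 0 at a ∈ {-4, -1, 0, 3}; ∂F/∂b = -4(b - 3) = 0 at b ∈ {3}.
The Hessian is diagonal: diag(F_aa, F_bb). Second derivatives: F_aa(-4)=-2520, F_aa(-1)=360, F_aa(0)=-360, F_aa(3)=2520; F_bb(3)=-4.
Local maxima occur where both diagonal entries negative: (-4, 3), (0, 3). Count: 2.

2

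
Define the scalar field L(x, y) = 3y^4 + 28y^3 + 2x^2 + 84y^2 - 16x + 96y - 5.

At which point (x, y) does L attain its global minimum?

L(x,y) separates as P(x) + Q(y) − 5, so its minimum is min P + min Q − 5.
P'(x) = 4x - 16 vanishes at x ∈ {4}; Q'(y) = 12(y + 1)(y + 2)(y + 4) vanishes at y ∈ {-4, -2, -1}.
Local minima of P (where P''>0): P(4)=-32. Local minima of Q: Q(-4)=-64, Q(-1)=-37.
So the global minimum of L is P(4) + Q(-4) − 5 = -32 − 64 − 5 = -101, attained at (4, -4).

(4, -4)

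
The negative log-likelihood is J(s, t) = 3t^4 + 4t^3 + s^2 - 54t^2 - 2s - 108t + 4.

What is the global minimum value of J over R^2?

J(s,t) separates as P(s) + Q(t) + 4, so its minimum is min P + min Q + 4.
P'(s) = 2s - 2 vanishes at s ∈ {1}; Q'(t) = 12(t - 3)(t + 1)(t + 3) vanishes at t ∈ {-3, -1, 3}.
Local minima of P (where P''>0): P(1)=-1. Local minima of Q: Q(-3)=-27, Q(3)=-459.
So the global minimum of J is P(1) + Q(3) + 4 = -1 − 459 + 4 = -456, attained at (1, 3).

-456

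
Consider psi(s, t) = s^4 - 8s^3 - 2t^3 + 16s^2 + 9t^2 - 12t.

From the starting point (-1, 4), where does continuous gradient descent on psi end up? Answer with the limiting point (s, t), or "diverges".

psi is separable, so gradient descent decouples: s follows -∂psi/∂s, t follows -∂psi/∂t.
∂psi/∂s = 4s(s - 4)(s - 2); at s=-1 this is -60, so s increases.
∂psi/∂t = -6(t - 2)(t - 1); at t=4 this is -36, so t increases.
The t-coordinate has no critical point in that direction and runs off to infinity.

diverges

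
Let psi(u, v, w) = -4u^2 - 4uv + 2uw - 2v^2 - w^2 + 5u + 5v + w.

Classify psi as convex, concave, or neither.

concave

psi is quadratic, so its Hessian is the constant matrix H = [[-8, -4, 2], [-4, -4, 0], [2, 0, -2]].
Leading principal minors: -8, 16, -16.
Signs alternate −, +, − ⇒ H ≺ 0 ⇒ concave.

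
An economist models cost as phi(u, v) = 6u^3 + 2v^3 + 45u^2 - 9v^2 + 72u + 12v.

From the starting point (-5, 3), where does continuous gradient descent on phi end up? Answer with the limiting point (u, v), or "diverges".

diverges

phi is separable, so gradient descent decouples: u follows -∂phi/∂u, v follows -∂phi/∂v.
∂phi/∂u = 18(u + 1)(u + 4); at u=-5 this is 72, so u decreases.
∂phi/∂v = 6(v - 2)(v - 1); at v=3 this is 12, so v decreases.
The u-coordinate has no critical point in that direction and runs off to infinity.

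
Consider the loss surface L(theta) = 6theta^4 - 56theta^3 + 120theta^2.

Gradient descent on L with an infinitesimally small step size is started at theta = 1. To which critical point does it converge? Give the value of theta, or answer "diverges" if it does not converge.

L'(theta) = 24theta(theta - 5)(theta - 2), so L'(1) = 96.
Gradient descent moves in the -L' direction, i.e. theta is decreasing.
The nearest critical point in that direction is theta = 0, where L'' = 240 > 0 (a local minimum). The iterate converges there.

0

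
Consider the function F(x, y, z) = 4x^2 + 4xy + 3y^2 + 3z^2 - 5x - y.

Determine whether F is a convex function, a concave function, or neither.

F is quadratic, so its Hessian is the constant matrix H = [[8, 4, 0], [4, 6, 0], [0, 0, 6]].
Leading principal minors: 8, 32, 192.
All positive ⇒ H ≻ 0 ⇒ convex.

convex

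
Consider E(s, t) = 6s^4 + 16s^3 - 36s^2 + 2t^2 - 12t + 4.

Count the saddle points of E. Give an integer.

1

E separates as a function of s plus a function of t, so ∇E=0 decouples.
∂E/∂s = 24s(s - 1)(s + 3) = 0 at s ∈ {-3, 0, 1}; ∂E/∂t = 4(t - 3) = 0 at t ∈ {3}.
The Hessian is diagonal: diag(E_ss, E_tt). Second derivatives: E_ss(-3)=288, E_ss(0)=-72, E_ss(1)=96; E_tt(3)=4.
Saddle points occur where the two diagonal entries have opposite signs: (0, 3). Count: 1.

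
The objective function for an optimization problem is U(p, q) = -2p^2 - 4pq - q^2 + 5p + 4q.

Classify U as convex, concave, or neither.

U is quadratic, so its Hessian is the constant matrix H = [[-4, -4], [-4, -2]].
det(H) = -8, tr(H) = -6.
det(H) < 0, so H is indefinite: neither convex nor concave.

neither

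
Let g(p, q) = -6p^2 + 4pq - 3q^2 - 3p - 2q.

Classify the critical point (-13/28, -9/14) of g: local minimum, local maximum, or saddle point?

local maximum

The Hessian of g is constant: H = [[-12, 4], [4, -6]].
det(H) = (-12)·(-6) − 4² = 56.
det(H) > 0 and tr(H) = -18 < 0, so H is negative definite and the point is a local maximum.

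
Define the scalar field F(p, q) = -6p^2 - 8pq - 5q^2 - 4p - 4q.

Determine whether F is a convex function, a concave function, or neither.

concave

F is quadratic, so its Hessian is the constant matrix H = [[-12, -8], [-8, -10]].
det(H) = 56, tr(H) = -22.
det(H) > 0 and tr(H) < 0, so H is negative definite everywhere: concave.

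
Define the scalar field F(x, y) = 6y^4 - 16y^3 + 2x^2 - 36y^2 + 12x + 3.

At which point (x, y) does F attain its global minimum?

(-3, 3)

F(x,y) separates as P(x) + Q(y) + 3, so its minimum is min P + min Q + 3.
P'(x) = 4x + 12 vanishes at x ∈ {-3}; Q'(y) = 24y(y - 3)(y + 1) vanishes at y ∈ {-1, 0, 3}.
Local minima of P (where P''>0): P(-3)=-18. Local minima of Q: Q(-1)=-14, Q(3)=-270.
So the global minimum of F is P(-3) + Q(3) + 3 = -18 − 270 + 3 = -285, attained at (-3, 3).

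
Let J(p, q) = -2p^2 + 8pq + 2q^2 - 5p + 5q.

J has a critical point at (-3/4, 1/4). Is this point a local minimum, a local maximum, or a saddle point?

The Hessian of J is constant: H = [[-4, 8], [8, 4]].
det(H) = (-4)·4 − 8² = -80.
Since det(H) < 0, H is indefinite and the critical point is a saddle point.

saddle point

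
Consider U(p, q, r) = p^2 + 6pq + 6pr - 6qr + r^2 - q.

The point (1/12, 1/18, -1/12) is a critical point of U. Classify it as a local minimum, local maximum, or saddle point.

The Hessian is constant: H = [[2, 6, 6], [6, 0, -6], [6, -6, 2]].
Leading principal minors: Δ₁ = 2, Δ₂ = -36, Δ₃ = -576.
The minors fit neither the all-positive nor the alternating-sign pattern, so H is indefinite: a saddle point.

saddle point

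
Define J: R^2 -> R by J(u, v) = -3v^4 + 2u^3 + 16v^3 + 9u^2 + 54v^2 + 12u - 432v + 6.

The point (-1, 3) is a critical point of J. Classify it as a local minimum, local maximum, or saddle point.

local minimum

The mixed partial ∂²J/∂u∂v is 0, so the Hessian at any point is diag(J_uu, J_vv) = diag(6(2u + 3), 12(-3v^2 + 8v + 9)).
At (-1, 3): H = diag(6, 72).
Both eigenvalues are positive, so H is positive definite: a local minimum.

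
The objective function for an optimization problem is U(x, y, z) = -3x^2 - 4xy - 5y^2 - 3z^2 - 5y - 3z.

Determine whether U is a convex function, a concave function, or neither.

concave

U is quadratic, so its Hessian is the constant matrix H = [[-6, -4, 0], [-4, -10, 0], [0, 0, -6]].
Leading principal minors: -6, 44, -264.
Signs alternate −, +, − ⇒ H ≺ 0 ⇒ concave.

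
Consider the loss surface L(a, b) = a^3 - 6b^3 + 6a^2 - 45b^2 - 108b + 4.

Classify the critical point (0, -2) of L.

saddle point

The mixed partial ∂²L/∂a∂b is 0, so the Hessian at any point is diag(L_aa, L_bb) = diag(6(a + 2), -18(2b + 5)).
At (0, -2): H = diag(12, -18).
The eigenvalues have opposite signs, so H is indefinite: a saddle point.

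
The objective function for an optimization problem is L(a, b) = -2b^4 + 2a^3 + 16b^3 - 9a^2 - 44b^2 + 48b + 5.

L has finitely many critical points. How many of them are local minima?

L separates as a function of a plus a function of b, so ∇L=0 decouples.
∂L/∂a = 6a(a - 3) = 0 at a ∈ {0, 3}; ∂L/∂b = -8(b - 3)(b - 2)(b - 1) = 0 at b ∈ {1, 2, 3}.
The Hessian is diagonal: diag(L_aa, L_bb). Second derivatives: L_aa(0)=-18, L_aa(3)=18; L_bb(1)=-16, L_bb(2)=8, L_bb(3)=-16.
Local minima occur where both diagonal entries positive: (3, 2). Count: 1.

1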